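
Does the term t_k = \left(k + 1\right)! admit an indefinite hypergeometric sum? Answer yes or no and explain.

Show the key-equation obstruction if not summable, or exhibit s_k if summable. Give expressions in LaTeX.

The ratio is k + 2.
Gosper form: A/B · C(k+1)/C(k) with A=k + 2, B=1, C=1.
Set up (k + 2)·f(k+1) − (1)·f(k) − (1) = 0.
d = -1 from the (1,0,0) case.
Bound -1 < 0, so the key equation has no polynomial solution.

No. Not Gosper-summable.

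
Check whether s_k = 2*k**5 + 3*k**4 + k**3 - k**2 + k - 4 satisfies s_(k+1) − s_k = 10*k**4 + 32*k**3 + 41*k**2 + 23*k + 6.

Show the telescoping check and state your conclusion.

s_(k+1) = 2*k**5 + 13*k**4 + 33*k**3 + 40*k**2 + 24*k + 2
s_(k+1) − s_k = 10*k**4 + 32*k**3 + 41*k**2 + 23*k + 6
(s_(k+1) − s_k) − t_k = 0

valid (s_(k+1) − s_k reduces to t_k)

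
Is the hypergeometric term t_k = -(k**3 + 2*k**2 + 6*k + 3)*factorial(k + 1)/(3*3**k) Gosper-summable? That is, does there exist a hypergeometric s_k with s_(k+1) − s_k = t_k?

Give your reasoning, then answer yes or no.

Yes. s_k = -(k**2 + k + 1)*factorial(k + 1)/3**k.

Ratio r(k) = (k**4 + 7*k**3 + 23*k**2 + 38*k + 24)/(3*(k**3 + 2*k**2 + 6*k + 3)).
Gosper form: A/B · C(k+1)/C(k) with A=k/3 + 2/3, B=1, C=k**3 + 2*k**2 + 6*k + 3.
Solve (k/3 + 2/3)·f(k+1) − (1)·f(k) = k**3 + 2*k**2 + 6*k + 3.
Degrees (1,0,3) ⇒ d ≤ 2.
Match coefficients ⇒ f(k) = 3*(k**2 + k + 1).
Get s_k = R·t_k = -(k**2 + k + 1)*factorial(k + 1)/3**k with R(k) = B(k−1)f(k)/C(k) = 3*(k**2 + k + 1)/(k**3 + 2*k**2 + 6*k + 3).
Check: Δs_k = -(k**3 + 2*k**2 + 6*k + 3)*factorial(k + 1)/(3*3**k). ✓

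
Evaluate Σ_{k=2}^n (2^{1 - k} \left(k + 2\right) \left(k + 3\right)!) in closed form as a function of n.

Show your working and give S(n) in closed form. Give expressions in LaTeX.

Compute t_(k+1)/t_k: get (k + 3)*(k + 4)/(2*(k + 2)).
Normal form (A,B,C) = (k/2 + 2, 1, k + 2).
f must satisfy (k/2 + 2)·f(k+1) − (1)·f(k) = k + 2.
d = 0 from the (1,0,1) case.
Solve for f: f(k) = 2 (degree 0 ≤ 0).
So s_k = (B(k−1)f/C)·t_k = (2/(k + 2))·t_k = 2**(2 - k)*factorial(k + 3).
Δs = 2**(1 - k)*(k + 2)*factorial(k + 3), as required.
Evaluate: s_(n+1) = 2**(1 - n)*factorial(n + 4); subtract s_(2) = 120 ⇒ S(n) = -120 + 2*factorial(n + 4)/2**n.

S(n) = -120 + 2 \cdot 2^{- n} \left(n + 4\right)!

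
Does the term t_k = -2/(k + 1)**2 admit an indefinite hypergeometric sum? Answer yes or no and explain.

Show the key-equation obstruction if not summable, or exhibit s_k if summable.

Ratio r(k) = (k + 1)**2/(k + 2)**2.
Normal form (A,B,C) = (k**2 + 2*k + 1, k**2 + 4*k + 4, 1).
Key eq: (k**2 + 2*k + 1)·f(k+1) = (k**2 + 2*k + 1)·f(k) + (1).
deg f ≤ 0 (via 2,2,0).
Put f(k) = c0: A·f(k+1) − B(k−1)·f(k) − C = -1; need -1 = 0 — inconsistent ⇒ no f, not summable.

No. Not Gosper-summable.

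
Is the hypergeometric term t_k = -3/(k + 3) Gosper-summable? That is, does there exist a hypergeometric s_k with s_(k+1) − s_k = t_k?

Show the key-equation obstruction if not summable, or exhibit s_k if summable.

No — key equation has no polynomial f.

The ratio is (k + 3)/(k + 4).
A = k + 3, B = k + 4, C = 1.
Solve (k + 3)·f(k+1) − (k + 3)·f(k) = 1.
Degrees (1,1,0) ⇒ d ≤ 0.
Put f(k) = c0: A·f(k+1) − B(k−1)·f(k) − C = -1; need -1 = 0 — inconsistent ⇒ no f, not summable.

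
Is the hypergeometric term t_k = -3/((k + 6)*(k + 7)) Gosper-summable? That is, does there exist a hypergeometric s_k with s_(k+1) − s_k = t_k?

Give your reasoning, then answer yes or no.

Yes. s_k = -k/(2*k + 12).

Step 1: r(k) = (k + 6)/(k + 8).
So A=k + 6 and B=k + 8, with C=1.
Key eq: (k + 6)·f(k+1) = (k + 7)·f(k) + (1).
Bound: deg f ≤ 1.
Match coefficients ⇒ f(k) = k/6.
Get s_k = R·t_k = -k/(2*k + 12) with R(k) = B(k−1)f(k)/C(k) = k*(k + 7)/6.
Verify: -3/(k**2 + 13*k + 42) matches t_k.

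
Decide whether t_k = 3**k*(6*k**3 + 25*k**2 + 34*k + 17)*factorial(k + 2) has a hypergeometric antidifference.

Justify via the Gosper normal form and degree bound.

The ratio is 3*(6*k**4 + 61*k**3 + 231*k**2 + 388*k + 246)/(6*k**3 + 25*k**2 + 34*k + 17).
So A=3*k + 9 and B=1, with C=k**3 + 25*k**2/6 + 17*k/3 + 17/6.
Key eq: (3*k + 9)·f(k+1) = (1)·f(k) + (k**3 + 25*k**2/6 + 17*k/3 + 17/6).
Degrees (1,0,3) ⇒ d ≤ 2.
Match coefficients ⇒ f(k) = (2*k**2 - k + 1)/6.
So s_k = (B(k−1)f/C)·t_k = ((2*k**2 - k + 1)/(6*k**3 + 25*k**2 + 34*k + 17))·t_k = 3**k*(2*k**2 - k + 1)*factorial(k + 2).
Check: Δs_k = 3**k*(6*k**3 + 25*k**2 + 34*k + 17)*factorial(k + 2). ✓

Yes. s_k = 3**k*(2*k**2 - k + 1)*factorial(k + 2).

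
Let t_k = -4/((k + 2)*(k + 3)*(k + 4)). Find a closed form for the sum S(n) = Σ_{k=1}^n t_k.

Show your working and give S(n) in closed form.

S(n) = n*(-n - 7)/(6*(n**2 + 7*n + 12))

Compute t_(k+1)/t_k: get (k + 2)/(k + 5).
Normal form (A,B,C) = (k + 2, k + 5, 1).
Key eq: (k + 2)·f(k+1) = (k + 4)·f(k) + (1).
From deg A=1, deg B=1, deg C=0: d=2.
A polynomial solution: f(k) = k*(k + 5)/12.
So s_k = (B(k−1)f/C)·t_k = (k*(k + 4)*(k + 5)/12)·t_k = k*(-k - 5)/(3*(k + 2)*(k + 3)).
Check: Δs_k = -4/(k**3 + 9*k**2 + 26*k + 24). ✓
Σ_(k=1)^n t_k = s_(n+1) − s_(1) = ((-n**2 - 7*n - 6)/(3*(n**2 + 7*n + 12))) − (-1/6), i.e. n*(-n - 7)/(6*(n**2 + 7*n + 12)).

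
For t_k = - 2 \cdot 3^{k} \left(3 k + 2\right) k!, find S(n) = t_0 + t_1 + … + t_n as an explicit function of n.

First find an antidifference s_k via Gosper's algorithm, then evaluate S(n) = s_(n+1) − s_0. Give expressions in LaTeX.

S(n) = - 6 \cdot 3^{n} \left(n + 1\right)! + 2

Step 1: r(k) = 3*(k + 1)*(3*k + 5)/(3*k + 2).
Take A(k)=3*k + 3, B(k)=1, C(k)=k + 2/3.
Need (3*k + 3)·f(k+1) − (1)·f(k) = k + 2/3.
d = 0 from the (1,0,1) case.
Solving with deg f ≤ 0: f(k) = 1/3.
Get s_k = R·t_k = -2*3**k*factorial(k) with R(k) = B(k−1)f(k)/C(k) = 1/(3*k + 2).
Verify: -2*3**k*(3*k + 2)*factorial(k) matches t_k.
Σ_(k=0)^n t_k = s_(n+1) − s_(0) = (-6*3**n*factorial(n + 1)) − (-2), i.e. -6*3**n*factorial(n + 1) + 2.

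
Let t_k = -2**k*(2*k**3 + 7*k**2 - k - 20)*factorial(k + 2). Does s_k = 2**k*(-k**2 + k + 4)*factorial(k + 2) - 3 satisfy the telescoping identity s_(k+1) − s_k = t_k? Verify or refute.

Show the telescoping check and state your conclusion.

valid (s_(k+1) − s_k reduces to t_k)

s_(k+1) = 2**(k + 1)*(k - (k + 1)**2 + 5)*factorial(k + 3) - 3
s_(k+1) − s_k = -2**k*(2*k**3 + 7*k**2 - k - 20)*factorial(k + 2)
(s_(k+1) − s_k) − t_k = 0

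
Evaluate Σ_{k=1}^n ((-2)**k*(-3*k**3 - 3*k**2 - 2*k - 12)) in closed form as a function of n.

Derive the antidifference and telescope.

t_(k+1)/t_k = 2*(-3*k**3 - 12*k**2 - 17*k - 20)/(3*k**3 + 3*k**2 + 2*k + 12).
Factor: A=-2; B=1; C=k**3 + k**2 + 2*k/3 + 4.
Set up (-2)·f(k+1) − (1)·f(k) − (k**3 + k**2 + 2*k/3 + 4) = 0.
d = 3 from the (0,0,3) case.
A polynomial solution: f(k) = -(k**3 - k**2 + 4)/3.
Certificate R = B(k−1)f/C = -(k**3 - k**2 + 4)/(3*k**3 + 3*k**2 + 2*k + 12) gives s_k = (-2)**k*(k**3 - k**2 + 4).
Verify: (-2)**k*(-3*k**3 - 3*k**2 - 2*k - 12) matches t_k.
s_(n+1) = (-2)**(n + 1)*(n**3 + 2*n**2 + n + 4) and s_(1) = -8, so S(n) = -2*(-2)**n*n**3 - 4*(-2)**n*n**2 - 2*(-2)**n*n - 8*(-2)**n + 8.

S(n) = -2*(-2)**n*n**3 - 4*(-2)**n*n**2 - 2*(-2)**n*n - 8*(-2)**n + 8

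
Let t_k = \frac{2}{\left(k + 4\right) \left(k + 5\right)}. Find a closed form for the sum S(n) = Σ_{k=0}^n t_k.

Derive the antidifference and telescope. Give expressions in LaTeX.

r(k) = (k + 4)/(k + 6) after simplifying.
Normal form (A,B,C) = (k + 4, k + 6, 1).
Key eq: (k + 4)·f(k+1) = (k + 5)·f(k) + (1).
From deg A=1, deg B=1, deg C=0: d=1.
Match coefficients ⇒ f(k) = k/4.
Then R = B(k−1)f/C = k*(k + 5)/4, so s_k = R(k)·t_k = k/(2*(k + 4)).
s_(k+1) − s_k = 2/(k**2 + 9*k + 20) = t_k.
Telescope: S(n) = s_(n+1) − s_(0) = (n + 1)/(2*(n + 5)) − (0) = (n + 1)/(2*(n + 5)).

S(n) = \frac{n + 1}{2 \left(n + 5\right)}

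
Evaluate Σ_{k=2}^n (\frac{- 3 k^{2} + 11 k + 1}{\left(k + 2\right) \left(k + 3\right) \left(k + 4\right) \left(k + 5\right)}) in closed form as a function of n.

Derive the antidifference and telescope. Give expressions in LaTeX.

Compute t_(k+1)/t_k: get (k + 2)*(11*k - 3*(k + 1)**2 + 12)/((k + 6)*(-3*k**2 + 11*k + 1)).
Gosper form: A/B · C(k+1)/C(k) with A=k + 2, B=k + 6, C=k**2 - 11*k/3 - 1/3.
Solve (k + 2)·f(k+1) − (k + 5)·f(k) = k**2 - 11*k/3 - 1/3.
From deg A=1, deg B=1, deg C=2: d=3.
Coefficient equations give f(k) = k*(k**2 - 15*k + 10)/24.
Certificate R = B(k−1)f/C = k*(k + 5)*(k**2 - 15*k + 10)/(8*(3*k**2 - 11*k - 1)) gives s_k = k*(-k**2 + 15*k - 10)/(8*(k + 2)*(k + 3)*(k + 4)).
Verify: (-3*k**2 + 11*k + 1)/(k**4 + 14*k**3 + 71*k**2 + 154*k + 120) matches t_k.
Telescope: S(n) = s_(n+1) − s_(2) = (-n**3 + 12*n**2 + 17*n + 4)/(8*(n**3 + 12*n**2 + 47*n + 60)) − (1/30) = (-19*n**3 + 132*n**2 + 67*n - 180)/(120*(n**3 + 12*n**2 + 47*n + 60)).

S(n) = \frac{- 19 n^{3} + 132 n^{2} + 67 n - 180}{120 \left(n^{3} + 12 n^{2} + 47 n + 60\right)}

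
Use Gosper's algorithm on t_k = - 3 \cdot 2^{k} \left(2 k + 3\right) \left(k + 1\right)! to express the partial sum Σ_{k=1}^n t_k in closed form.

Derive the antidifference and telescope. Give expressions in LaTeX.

t_(k+1)/t_k = 2*(k + 2)*(2*k + 5)/(2*k + 3).
So A=2*k + 4 and B=1, with C=k + 3/2.
Key eq: (2*k + 4)·f(k+1) = (1)·f(k) + (k + 3/2).
Degrees (1,0,1) ⇒ d ≤ 0.
Solving with deg f ≤ 0: f(k) = 1/2.
Certificate R = B(k−1)f/C = 1/(2*k + 3) gives s_k = -3*2**k*factorial(k + 1).
Δs = -3*2**k*(2*k + 3)*factorial(k + 1), as required.
Telescope: S(n) = s_(n+1) − s_(1) = -6*2**n*factorial(n + 2) − (-12) = -6*2**n*factorial(n + 2) + 12.

S(n) = - 6 \cdot 2^{n} \left(n + 2\right)! + 12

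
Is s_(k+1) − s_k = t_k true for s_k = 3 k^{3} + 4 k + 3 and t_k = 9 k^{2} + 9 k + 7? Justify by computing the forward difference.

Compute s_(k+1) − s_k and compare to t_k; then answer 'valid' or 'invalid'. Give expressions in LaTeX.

s_(k+1) = 4*k + 3*(k + 1)**3 + 7
s_(k+1) − s_k = 9*k**2 + 9*k + 7
(s_(k+1) − s_k) − t_k = 0

valid (s_(k+1) − s_k reduces to t_k)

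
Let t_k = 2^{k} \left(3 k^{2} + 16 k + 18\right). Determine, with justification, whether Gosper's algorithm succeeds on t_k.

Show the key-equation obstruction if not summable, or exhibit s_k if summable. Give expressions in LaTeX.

t_(k+1)/t_k = 2*(3*k**2 + 22*k + 37)/(3*k**2 + 16*k + 18).
Normal form (A,B,C) = (2, 1, k**2 + 16*k/3 + 6).
Set up (2)·f(k+1) − (1)·f(k) − (k**2 + 16*k/3 + 6) = 0.
deg f ≤ 2 (via 0,0,2).
Solving with deg f ≤ 2: f(k) = (3*k**2 + 4*k + 4)/3.
So s_k = (B(k−1)f/C)·t_k = ((3*k**2 + 4*k + 4)/(3*k**2 + 16*k + 18))·t_k = 2**k*(3*k**2 + 4*k + 4).
Δs = 2**k*(3*k**2 + 16*k + 18), as required.

Yes. s_k = 2^{k} \left(3 k^{2} + 4 k + 4\right).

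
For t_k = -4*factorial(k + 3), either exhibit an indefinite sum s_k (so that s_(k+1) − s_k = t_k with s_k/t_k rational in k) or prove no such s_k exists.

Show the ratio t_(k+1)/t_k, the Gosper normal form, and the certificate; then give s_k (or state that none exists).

Ratio r(k) = k + 4.
Factor: A=k + 4; B=1; C=1.
Need (k + 4)·f(k+1) − (1)·f(k) = 1.
Bound: deg f ≤ -1.
deg f ≤ -1 is impossible — no certificate.

none — t_k is not Gosper-summable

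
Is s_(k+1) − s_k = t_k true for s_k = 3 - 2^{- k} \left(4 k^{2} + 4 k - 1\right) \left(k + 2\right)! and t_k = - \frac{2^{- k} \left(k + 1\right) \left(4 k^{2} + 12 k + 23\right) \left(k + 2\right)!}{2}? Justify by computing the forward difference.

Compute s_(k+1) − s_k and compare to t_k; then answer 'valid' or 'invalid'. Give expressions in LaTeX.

valid; difference matches t_k

s_(k+1) = -2**(-k - 1)*(4*k + 4*(k + 1)**2 + 3)*factorial(k + 3) + 3
s_(k+1) − s_k = -(k + 1)*(4*k**2 + 12*k + 23)*factorial(k + 2)/(2*2**k)
(s_(k+1) − s_k) − t_k = 0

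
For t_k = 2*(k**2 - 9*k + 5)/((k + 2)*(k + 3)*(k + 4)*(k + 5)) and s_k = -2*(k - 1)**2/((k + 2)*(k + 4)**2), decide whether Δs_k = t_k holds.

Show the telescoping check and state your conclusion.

s_(k+1) = -2*k**2/((k + 3)*(k + 5)**2)
s_(k+1) − s_k = 2*(-k**2*(k + 2)*(k + 4)**2 + (k - 1)**2*(k + 3)*(k + 5)**2)/((k + 2)*(k + 3)*(k + 4)**2*(k + 5)**2)
(s_(k+1) − s_k) − t_k = 2*(-2*k**3 + 2*k**2 + 40*k - 25)/(k**6 + 23*k**5 + 217*k**4 + 1073*k**3 + 2926*k**2 + 4160*k + 2400)

Invalid: residual 2*(-2*k**3 + 2*k**2 + 40*k - 25)/(k**6 + 23*k**5 + 217*k**4 + 1073*k**3 + 2926*k**2 + 4160*k + 2400) ≠ 0.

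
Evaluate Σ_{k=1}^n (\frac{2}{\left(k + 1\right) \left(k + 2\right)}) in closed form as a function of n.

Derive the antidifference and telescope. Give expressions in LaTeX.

S(n) = \frac{n}{n + 2}

r(k) = (k + 1)/(k + 3) after simplifying.
Gosper form: A/B · C(k+1)/C(k) with A=k + 1, B=k + 3, C=1.
Key eq: (k + 1)·f(k+1) = (k + 2)·f(k) + (1).
Degrees (1,1,0) ⇒ d ≤ 1.
Solve for f: f(k) = k (degree 1 ≤ 1).
So s_k = (B(k−1)f/C)·t_k = (k*(k + 2))·t_k = 2*k/(k + 1).
Δs = 2/(k**2 + 3*k + 2), as required.
Evaluate: s_(n+1) = 2*(n + 1)/(n + 2); subtract s_(1) = 1 ⇒ S(n) = n/(n + 2).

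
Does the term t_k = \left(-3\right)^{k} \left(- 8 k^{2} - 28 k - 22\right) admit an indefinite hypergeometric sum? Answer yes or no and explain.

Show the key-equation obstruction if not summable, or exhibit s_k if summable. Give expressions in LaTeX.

t_(k+1)/t_k = 3*(-4*k**2 - 22*k - 29)/(4*k**2 + 14*k + 11).
Gosper form: A/B · C(k+1)/C(k) with A=-3, B=1, C=k**2 + 7*k/2 + 11/4.
Set up (-3)·f(k+1) − (1)·f(k) − (k**2 + 7*k/2 + 11/4) = 0.
Bound: deg f ≤ 2.
Solving with deg f ≤ 2: f(k) = -(2*k**2 + 4*k + 1)/8.
So s_k = (B(k−1)f/C)·t_k = (-(2*k**2 + 4*k + 1)/(2*(4*k**2 + 14*k + 11)))·t_k = (-3)**k*(2*k**2 + 4*k + 1).
s_(k+1) − s_k = (-3)**k*(-8*k**2 - 28*k - 22) = t_k.

Yes. s_k = \left(-3\right)^{k} \left(2 k^{2} + 4 k + 1\right).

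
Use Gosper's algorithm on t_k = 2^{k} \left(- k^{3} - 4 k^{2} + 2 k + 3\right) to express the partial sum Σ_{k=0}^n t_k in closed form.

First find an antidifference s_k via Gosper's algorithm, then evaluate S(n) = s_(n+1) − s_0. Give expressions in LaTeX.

S(n) = - 2^{n + 1} n^{3} - 2^{n + 1} n^{2} + 2^{n + 1} n + 2^{n + 2} - 1

Ratio r(k) = 2*k*(k**2 + 7*k + 9)/(k**3 + 4*k**2 - 2*k - 3).
Factor: A=2; B=1; C=k**3 + 4*k**2 - 2*k - 3.
Solve (2)·f(k+1) − (1)·f(k) = k**3 + 4*k**2 - 2*k - 3.
Bound: deg f ≤ 3.
A polynomial solution: f(k) = k**3 - 2*k**2 - 1.
Then R = B(k−1)f/C = (k**3 - 2*k**2 - 1)/((k - 1)*(k**2 + 5*k + 3)), so s_k = R(k)·t_k = 2**k*(-k**3 + 2*k**2 + 1).
Verify: 2**k*(-k**3 - 4*k**2 + 2*k + 3) matches t_k.
s_(n+1) = 2**(n + 1)*(-n**3 - n**2 + n + 2) and s_(0) = 1, so S(n) = -2**(n + 1)*n**3 - 2**(n + 1)*n**2 + 2**(n + 1)*n + 2**(n + 2) - 1.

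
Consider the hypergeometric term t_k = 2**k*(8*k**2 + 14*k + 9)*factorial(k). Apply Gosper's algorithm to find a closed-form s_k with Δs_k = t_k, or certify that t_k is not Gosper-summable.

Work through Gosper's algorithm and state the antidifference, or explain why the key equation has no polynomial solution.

r(k) = 2*(8*k**3 + 38*k**2 + 61*k + 31)/(8*k**2 + 14*k + 9) after simplifying.
Factor: A=2*k + 2; B=1; C=k**2 + 7*k/4 + 9/8.
Key eq: (2*k + 2)·f(k+1) = (1)·f(k) + (k**2 + 7*k/4 + 9/8).
deg f ≤ 1 (via 1,0,2).
Coefficient equations give f(k) = (4*k + 1)/8.
Then R = B(k−1)f/C = (4*k + 1)/(8*k**2 + 14*k + 9), so s_k = R(k)·t_k = 2**k*(4*k + 1)*factorial(k).
Check: Δs_k = 2**k*(8*k**2 + 14*k + 9)*factorial(k). ✓

s_k = 2**k*(4*k + 1)*factorial(k)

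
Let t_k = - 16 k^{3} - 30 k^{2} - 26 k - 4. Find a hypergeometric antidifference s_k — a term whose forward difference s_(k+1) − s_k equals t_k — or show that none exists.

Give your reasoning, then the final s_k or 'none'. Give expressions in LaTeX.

s_k = 2 k \left(- 2 k^{3} - k^{2} - k + 2\right)

Ratio r(k) = (8*k**3 + 39*k**2 + 67*k + 38)/(8*k**3 + 15*k**2 + 13*k + 2).
A = 1, B = 1, C = k**3 + 15*k**2/8 + 13*k/8 + 1/4.
Set up (1)·f(k+1) − (1)·f(k) − (k**3 + 15*k**2/8 + 13*k/8 + 1/4) = 0.
Degrees (0,0,3) ⇒ d ≤ 4.
A polynomial solution: f(k) = k*(2*k**3 + k**2 + k - 2)/8.
Then R = B(k−1)f/C = k*(2*k**3 + k**2 + k - 2)/(8*k**3 + 15*k**2 + 13*k + 2), so s_k = R(k)·t_k = 2*k*(-2*k**3 - k**2 - k + 2).
s_(k+1) − s_k = -16*k**3 - 30*k**2 - 26*k - 4 = t_k.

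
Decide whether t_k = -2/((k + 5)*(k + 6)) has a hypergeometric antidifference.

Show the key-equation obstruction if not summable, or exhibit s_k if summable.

r(k) = (k + 5)/(k + 7) after simplifying.
Take A(k)=k + 5, B(k)=k + 7, C(k)=1.
f must satisfy (k + 5)·f(k+1) − (k + 6)·f(k) = 1.
From deg A=1, deg B=1, deg C=0: d=1.
Solving with deg f ≤ 1: f(k) = k/5.
Then R = B(k−1)f/C = k*(k + 6)/5, so s_k = R(k)·t_k = -2*k/(5*k + 25).
Verify: -2/(k**2 + 11*k + 30) matches t_k.

Yes. s_k = -2*k/(5*k + 25).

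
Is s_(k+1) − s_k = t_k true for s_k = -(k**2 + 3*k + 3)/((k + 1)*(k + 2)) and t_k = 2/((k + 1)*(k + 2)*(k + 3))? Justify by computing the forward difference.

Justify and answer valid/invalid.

s_(k+1) = (-3*k - (k + 1)**2 - 6)/((k + 2)*(k + 3))
s_(k+1) − s_k = 2/(k**3 + 6*k**2 + 11*k + 6)
(s_(k+1) − s_k) − t_k = 0

valid (s_(k+1) − s_k reduces to t_k)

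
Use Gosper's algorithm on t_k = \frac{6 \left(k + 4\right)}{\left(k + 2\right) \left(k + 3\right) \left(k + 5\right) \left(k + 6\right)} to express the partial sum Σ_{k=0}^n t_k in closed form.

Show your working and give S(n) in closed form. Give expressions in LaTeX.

S(n) = \frac{3 \left(n^{2} + 9 n + 8\right)}{10 \left(n^{2} + 9 n + 18\right)}

Ratio r(k) = (k + 2)*(k + 5)**2/((k + 4)**2*(k + 7)).
Take A(k)=k + 2, B(k)=k + 7, C(k)=k**2 + 8*k + 16.
Solve (k + 2)·f(k+1) − (k + 6)·f(k) = k**2 + 8*k + 16.
Bound: deg f ≤ 4.
Solving with deg f ≤ 4: f(k) = k*(k + 3)*(k + 4)*(k + 7)/20.
Then R = B(k−1)f/C = k*(k + 3)*(k + 6)*(k + 7)/(20*(k + 4)), so s_k = R(k)·t_k = 3*k*(k + 7)/(10*(k**2 + 7*k + 10)).
Verify: 6*(k + 4)/(k**4 + 16*k**3 + 91*k**2 + 216*k + 180) matches t_k.
Σ_(k=0)^n t_k = s_(n+1) − s_(0) = (3*(n**2 + 9*n + 8)/(10*(n**2 + 9*n + 18))) − (0), i.e. 3*(n**2 + 9*n + 8)/(10*(n**2 + 9*n + 18)).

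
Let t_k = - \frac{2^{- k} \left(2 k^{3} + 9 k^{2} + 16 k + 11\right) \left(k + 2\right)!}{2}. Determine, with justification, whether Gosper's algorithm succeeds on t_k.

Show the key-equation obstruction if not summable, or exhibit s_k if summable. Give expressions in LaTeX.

Ratio r(k) = (2*k**4 + 21*k**3 + 85*k**2 + 158*k + 114)/(2*(2*k**3 + 9*k**2 + 16*k + 11)).
A = k/2 + 3/2, B = 1, C = k**3 + 9*k**2/2 + 8*k + 11/2.
f must satisfy (k/2 + 3/2)·f(k+1) − (1)·f(k) = k**3 + 9*k**2/2 + 8*k + 11/2.
Bound: deg f ≤ 2.
Match coefficients ⇒ f(k) = 2*k**2 + 3*k - 4.
Then R = B(k−1)f/C = 2*(2*k**2 + 3*k - 4)/(2*k**3 + 9*k**2 + 16*k + 11), so s_k = R(k)·t_k = -(2*k**2 + 3*k - 4)*factorial(k + 2)/2**k.
Δs = -(2*k**3 + 9*k**2 + 16*k + 11)*factorial(k + 2)/(2*2**k), as required.

Yes. s_k = - 2^{- k} \left(2 k^{2} + 3 k - 4\right) \left(k + 2\right)!.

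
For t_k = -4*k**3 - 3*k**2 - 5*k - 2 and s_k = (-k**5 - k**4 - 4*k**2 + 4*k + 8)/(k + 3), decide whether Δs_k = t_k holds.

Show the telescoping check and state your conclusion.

s_(k+1) = (4*k - (k + 1)**5 - (k + 1)**4 - 4*(k + 1)**2 + 12)/(k + 4)
s_(k+1) − s_k = (-4*k**5 - 28*k**4 - 58*k**3 - 61*k**2 - 57*k - 14)/(k**2 + 7*k + 12)
(s_(k+1) − s_k) − t_k = (3*k**4 + 16*k**3 + 12*k**2 + 17*k + 10)/(k**2 + 7*k + 12)

Invalid: residual (3*k**4 + 16*k**3 + 12*k**2 + 17*k + 10)/(k**2 + 7*k + 12) ≠ 0.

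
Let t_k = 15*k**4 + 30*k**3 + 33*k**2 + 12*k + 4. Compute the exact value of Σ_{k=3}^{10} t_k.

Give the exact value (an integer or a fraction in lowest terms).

Σ = 483416

The ratio is (15*k**4 + 90*k**3 + 213*k**2 + 228*k + 94)/(15*k**4 + 30*k**3 + 33*k**2 + 12*k + 4).
A = 1, B = 1, C = k**4 + 2*k**3 + 11*k**2/5 + 4*k/5 + 4/15.
Need (1)·f(k+1) − (1)·f(k) = k**4 + 2*k**3 + 11*k**2/5 + 4*k/5 + 4/15.
deg f ≤ 5 (via 0,0,4).
Coefficient equations give f(k) = k*(3*k**4 + k**2 - 3*k + 3)/15.
R(k) = B(k−1)·f(k)/C(k) = k*(3*k**4 + k**2 - 3*k + 3)/(15*k**4 + 30*k**3 + 33*k**2 + 12*k + 4); s_k = R·t_k = k*(3*k**4 + k**2 - 3*k + 3).
Δs = 15*k**4 + 30*k**3 + 33*k**2 + 12*k + 4, as required.
Evaluate s at k=11 and k=3: 484154 and 738; difference 483416.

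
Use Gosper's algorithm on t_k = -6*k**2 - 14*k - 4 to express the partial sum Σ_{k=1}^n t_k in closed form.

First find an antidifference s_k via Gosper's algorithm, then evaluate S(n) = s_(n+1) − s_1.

S(n) = 2*n*(-n**2 - 5*n - 6)

Step 1: r(k) = (3*k**2 + 13*k + 12)/(3*k**2 + 7*k + 2).
Normal form (A,B,C) = (1, 1, k**2 + 7*k/3 + 2/3).
Key eq: (1)·f(k+1) = (1)·f(k) + (k**2 + 7*k/3 + 2/3).
d = 3 from the (0,0,2) case.
Solve for f: f(k) = k*(k**2 + 2*k - 1)/3 (degree 3 ≤ 3).
Then R = B(k−1)f/C = k*(k**2 + 2*k - 1)/((k + 2)*(3*k + 1)), so s_k = R(k)·t_k = 2*k*(-k**2 - 2*k + 1).
Δs = -6*k**2 - 14*k - 4, as required.
s_(n+1) = -2*n**3 - 10*n**2 - 12*n - 4 and s_(1) = -4, so S(n) = 2*n*(-n**2 - 5*n - 6).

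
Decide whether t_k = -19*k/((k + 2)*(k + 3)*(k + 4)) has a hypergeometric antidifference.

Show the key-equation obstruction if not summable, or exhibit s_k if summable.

Step 1: r(k) = (k + 1)*(k + 2)/(k*(k + 5)).
A = k + 2, B = k + 5, C = k.
Key eq: (k + 2)·f(k+1) = (k + 4)·f(k) + (k).
From deg A=1, deg B=1, deg C=1: d=2.
Solve for f: f(k) = k*(k - 1)/6 (degree 2 ≤ 2).
So s_k = (B(k−1)f/C)·t_k = ((k - 1)*(k + 4)/6)·t_k = 19*k*(1 - k)/(6*(k + 2)*(k + 3)).
Check: Δs_k = -19*k/(k**3 + 9*k**2 + 26*k + 24). ✓

Yes. s_k = 19*k*(1 - k)/(6*(k + 2)*(k + 3)).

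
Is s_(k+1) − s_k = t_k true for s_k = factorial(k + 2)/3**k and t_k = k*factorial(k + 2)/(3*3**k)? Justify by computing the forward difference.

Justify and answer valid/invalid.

valid; difference matches t_k

s_(k+1) = factorial(k + 3)/(3*3**k)
s_(k+1) − s_k = k*factorial(k + 2)/(3*3**k)
(s_(k+1) − s_k) − t_k = 0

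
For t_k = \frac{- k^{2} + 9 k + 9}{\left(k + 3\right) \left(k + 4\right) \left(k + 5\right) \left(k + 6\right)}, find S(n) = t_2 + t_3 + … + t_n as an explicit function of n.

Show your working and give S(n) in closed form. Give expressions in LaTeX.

S(n) = \frac{n^{3} + 225 n^{2} + 284 n - 510}{210 \left(n^{3} + 15 n^{2} + 74 n + 120\right)}

Ratio r(k) = (k + 3)*(9*k - (k + 1)**2 + 18)/((k + 7)*(-k**2 + 9*k + 9)).
So A=k + 3 and B=k + 7, with C=k**2 - 9*k - 9.
Need (k + 3)·f(k+1) − (k + 6)·f(k) = k**2 - 9*k - 9.
d = 3 from the (1,1,2) case.
Coefficient equations give f(k) = -k*(k**2 + 32*k + 27)/20.
Certificate R = B(k−1)f/C = -k*(k + 6)*(k**2 + 32*k + 27)/(20*(k**2 - 9*k - 9)) gives s_k = k*(k**2 + 32*k + 27)/(20*(k + 3)*(k + 4)*(k + 5)).
Check: Δs_k = (-k**2 + 9*k + 9)/(k**4 + 18*k**3 + 119*k**2 + 342*k + 360). ✓
s_(n+1) = (n**3 + 35*n**2 + 94*n + 60)/(20*(n**3 + 15*n**2 + 74*n + 120)) and s_(2) = 19/420, so S(n) = (n**3 + 225*n**2 + 284*n - 510)/(210*(n**3 + 15*n**2 + 74*n + 120)).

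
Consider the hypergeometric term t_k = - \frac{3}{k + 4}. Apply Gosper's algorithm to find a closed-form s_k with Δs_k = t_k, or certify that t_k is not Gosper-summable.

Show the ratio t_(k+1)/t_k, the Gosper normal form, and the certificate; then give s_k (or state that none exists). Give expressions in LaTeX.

not Gosper-summable; s_k does not exist

The ratio is (k + 4)/(k + 5).
Gosper form: A/B · C(k+1)/C(k) with A=k + 4, B=k + 5, C=1.
f must satisfy (k + 4)·f(k+1) − (k + 4)·f(k) = 1.
d = 0 from the (1,1,0) case.
f = c0 ⇒ A·f(k+1) − B(k−1)·f(k) − C = -1. The system {-1 = 0} is inconsistent; no antidifference.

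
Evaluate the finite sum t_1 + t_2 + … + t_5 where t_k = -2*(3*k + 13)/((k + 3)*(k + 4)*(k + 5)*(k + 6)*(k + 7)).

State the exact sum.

Σ = -85/8316

Step 1: r(k) = (k + 3)*(3*k + 16)/((k + 8)*(3*k + 13)).
Take A(k)=k + 3, B(k)=k + 8, C(k)=k + 13/3.
Set up (k + 3)·f(k+1) − (k + 7)·f(k) − (k + 13/3) = 0.
From deg A=1, deg B=1, deg C=1: d=4.
Match coefficients ⇒ f(k) = k*(k + 4)*(k**2 + 14*k + 63)/270.
Certificate R = B(k−1)f/C = k*(k + 4)*(k + 7)*(k**2 + 14*k + 63)/(90*(3*k + 13)) gives s_k = k*(-k**2 - 14*k - 63)/(45*(k**3 + 14*k**2 + 63*k + 90)).
s_(k+1) − s_k = 2*(-3*k - 13)/(k**5 + 25*k**4 + 245*k**3 + 1175*k**2 + 2754*k + 2520) = t_k.
Σ_(k=1)^(5) t_k = s_(6) − s_(1) = -61/2970 − (-13/1260) = -85/8316.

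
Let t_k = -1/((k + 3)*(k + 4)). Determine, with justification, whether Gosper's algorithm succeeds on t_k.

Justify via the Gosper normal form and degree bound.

Yes. s_k = -k/(3*k + 9).

Compute t_(k+1)/t_k: get (k + 3)/(k + 5).
Gosper form: A/B · C(k+1)/C(k) with A=k + 3, B=k + 5, C=1.
Key eq: (k + 3)·f(k+1) = (k + 4)·f(k) + (1).
From deg A=1, deg B=1, deg C=0: d=1.
Solve for f: f(k) = k/3 (degree 1 ≤ 1).
Get s_k = R·t_k = -k/(3*k + 9) with R(k) = B(k−1)f(k)/C(k) = k*(k + 4)/3.
s_(k+1) − s_k = -1/(k**2 + 7*k + 12) = t_k.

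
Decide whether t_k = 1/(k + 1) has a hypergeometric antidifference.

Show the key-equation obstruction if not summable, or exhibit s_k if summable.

Step 1: r(k) = (k + 1)/(k + 2).
Factor: A=k + 1; B=k + 2; C=1.
f must satisfy (k + 1)·f(k+1) − (k + 1)·f(k) = 1.
From deg A=1, deg B=1, deg C=0: d=0.
Write f(k) = c0. Then LHS − RHS = -1, requiring -1 = 0: contradictory. No certificate.

No — the linear system for f has no solution.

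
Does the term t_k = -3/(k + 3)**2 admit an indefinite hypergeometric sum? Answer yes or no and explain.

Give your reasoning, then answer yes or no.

Compute t_(k+1)/t_k: get (k + 3)**2/(k + 4)**2.
A = k**2 + 6*k + 9, B = k**2 + 8*k + 16, C = 1.
Key eq: (k**2 + 6*k + 9)·f(k+1) = (k**2 + 6*k + 9)·f(k) + (1).
From deg A=2, deg B=2, deg C=0: d=0.
f = c0 ⇒ A·f(k+1) − B(k−1)·f(k) − C = -1. The system {-1 = 0} is inconsistent; no antidifference.

No — the linear system for f has no solution.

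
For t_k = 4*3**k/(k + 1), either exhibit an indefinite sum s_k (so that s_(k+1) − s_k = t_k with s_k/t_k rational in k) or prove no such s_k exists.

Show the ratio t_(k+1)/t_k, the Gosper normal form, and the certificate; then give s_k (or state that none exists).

r(k) = 3*(k + 1)/(k + 2) after simplifying.
Gosper form: A/B · C(k+1)/C(k) with A=3*k + 3, B=k + 2, C=1.
Solve (3*k + 3)·f(k+1) − (k + 1)·f(k) = 1.
From deg A=1, deg B=1, deg C=0: d=-1.
d = -1 < 0 ⇒ no nonzero polynomial f; not summable.

not Gosper-summable; s_k does not exist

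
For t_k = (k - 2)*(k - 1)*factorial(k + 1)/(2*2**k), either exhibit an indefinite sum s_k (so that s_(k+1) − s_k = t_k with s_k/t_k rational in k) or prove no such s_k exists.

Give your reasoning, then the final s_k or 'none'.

s_k = (k - 4)*factorial(k + 1)/2**k

Ratio r(k) = k*(k + 2)/(2*(k - 2)).
So A=k/2 + 1 and B=1, with C=k**2 - 3*k + 2.
Solve (k/2 + 1)·f(k+1) − (1)·f(k) = k**2 - 3*k + 2.
From deg A=1, deg B=0, deg C=2: d=1.
Coefficient equations give f(k) = 2*(k - 4).
So s_k = (B(k−1)f/C)·t_k = (2*(k - 4)/((k - 2)*(k - 1)))·t_k = (k - 4)*factorial(k + 1)/2**k.
Δs = (k - 2)*(k - 1)*factorial(k + 1)/(2*2**k), as required.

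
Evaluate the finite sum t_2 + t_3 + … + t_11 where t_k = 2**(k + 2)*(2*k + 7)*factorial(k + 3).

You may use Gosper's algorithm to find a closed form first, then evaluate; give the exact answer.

Step 1: r(k) = 2*(k + 4)*(2*k + 9)/(2*k + 7).
Normal form (A,B,C) = (2*k + 8, 1, k + 7/2).
Solve (2*k + 8)·f(k+1) − (1)·f(k) = k + 7/2.
From deg A=1, deg B=0, deg C=1: d=0.
A polynomial solution: f(k) = 1/2.
Get s_k = R·t_k = 2**(k + 2)*factorial(k + 3) with R(k) = B(k−1)f(k)/C(k) = 1/(2*k + 7).
Check: Δs_k = 2**(k + 2)*(2*k + 7)*factorial(k + 3). ✓
Telescoping: Σ = s_(12) − s_(2) = 21424936845312000 − (1920) = 21424936845310080.

Σ = 21424936845310080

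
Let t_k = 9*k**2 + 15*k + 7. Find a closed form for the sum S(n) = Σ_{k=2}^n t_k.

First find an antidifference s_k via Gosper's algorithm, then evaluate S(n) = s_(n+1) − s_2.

S(n) = 3*n**3 + 12*n**2 + 16*n - 31

r(k) = (9*k**2 + 33*k + 31)/(9*k**2 + 15*k + 7) after simplifying.
A = 1, B = 1, C = k**2 + 5*k/3 + 7/9.
Solve (1)·f(k+1) − (1)·f(k) = k**2 + 5*k/3 + 7/9.
Degrees (0,0,2) ⇒ d ≤ 3.
Match coefficients ⇒ f(k) = k*(3*k**2 + 3*k + 1)/9.
Certificate R = B(k−1)f/C = k*(3*k**2 + 3*k + 1)/(9*k**2 + 15*k + 7) gives s_k = k*(3*k**2 + 3*k + 1).
Δs = 9*k**2 + 15*k + 7, as required.
Σ_(k=2)^n t_k = s_(n+1) − s_(2) = (3*n**3 + 12*n**2 + 16*n + 7) − (38), i.e. 3*n**3 + 12*n**2 + 16*n - 31.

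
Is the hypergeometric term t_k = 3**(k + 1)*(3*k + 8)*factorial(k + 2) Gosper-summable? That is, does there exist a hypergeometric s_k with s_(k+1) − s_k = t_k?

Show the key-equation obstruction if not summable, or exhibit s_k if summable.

r(k) = 3*(k + 3)*(3*k + 11)/(3*k + 8) after simplifying.
So A=3*k + 9 and B=1, with C=k + 8/3.
Need (3*k + 9)·f(k+1) − (1)·f(k) = k + 8/3.
Degrees (1,0,1) ⇒ d ≤ 0.
A polynomial solution: f(k) = 1/3.
R(k) = B(k−1)·f(k)/C(k) = 1/(3*k + 8); s_k = R·t_k = 3**(k + 1)*factorial(k + 2).
s_(k+1) − s_k = 3**(k + 1)*(3*k + 8)*factorial(k + 2) = t_k.

Yes. s_k = 3**(k + 1)*factorial(k + 2).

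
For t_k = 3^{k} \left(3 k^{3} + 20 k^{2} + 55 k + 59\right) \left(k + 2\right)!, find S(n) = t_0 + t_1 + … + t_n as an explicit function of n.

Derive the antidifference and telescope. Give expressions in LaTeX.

S(n) = 3 \cdot 3^{n} n^{2} \left(n + 3\right)! + 12 \cdot 3^{n} n \left(n + 3\right)! + 21 \cdot 3^{n} \left(n + 3\right)! - 8

r(k) = 3*(3*k**4 + 38*k**3 + 191*k**2 + 449*k + 411)/(3*k**3 + 20*k**2 + 55*k + 59) after simplifying.
Gosper form: A/B · C(k+1)/C(k) with A=3*k + 9, B=1, C=k**3 + 20*k**2/3 + 55*k/3 + 59/3.
Key eq: (3*k + 9)·f(k+1) = (1)·f(k) + (k**3 + 20*k**2/3 + 55*k/3 + 59/3).
Degrees (1,0,3) ⇒ d ≤ 2.
A polynomial solution: f(k) = (k**2 + 2*k + 4)/3.
R(k) = B(k−1)·f(k)/C(k) = (k**2 + 2*k + 4)/(3*k**3 + 20*k**2 + 55*k + 59); s_k = R·t_k = 3**k*(k**2 + 2*k + 4)*factorial(k + 2).
s_(k+1) − s_k = 3**k*(3*k**3 + 20*k**2 + 55*k + 59)*factorial(k + 2) = t_k.
Evaluate: s_(n+1) = 3**(n + 1)*(n**2 + 4*n + 7)*factorial(n + 3); subtract s_(0) = 8 ⇒ S(n) = 3*3**n*n**2*factorial(n + 3) + 12*3**n*n*factorial(n + 3) + 21*3**n*factorial(n + 3) - 8.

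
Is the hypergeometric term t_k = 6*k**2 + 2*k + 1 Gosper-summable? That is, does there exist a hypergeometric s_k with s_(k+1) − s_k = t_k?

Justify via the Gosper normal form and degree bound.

r(k) = (6*k**2 + 14*k + 9)/(6*k**2 + 2*k + 1) after simplifying.
Factor: A=1; B=1; C=k**2 + k/3 + 1/6.
f must satisfy (1)·f(k+1) − (1)·f(k) = k**2 + k/3 + 1/6.
deg f ≤ 3 (via 0,0,2).
Coefficient equations give f(k) = k*(2*k**2 - 2*k + 1)/6.
So s_k = (B(k−1)f/C)·t_k = (k*(2*k**2 - 2*k + 1)/(6*k**2 + 2*k + 1))·t_k = k*(2*k**2 - 2*k + 1).
Δs = 6*k**2 + 2*k + 1, as required.

Yes. s_k = k*(2*k**2 - 2*k + 1).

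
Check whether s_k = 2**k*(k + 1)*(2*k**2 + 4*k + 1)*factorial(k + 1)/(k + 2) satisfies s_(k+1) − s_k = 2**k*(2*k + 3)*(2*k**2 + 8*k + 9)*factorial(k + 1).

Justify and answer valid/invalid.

Invalid: residual -2**k*(4*k**4 + 30*k**3 + 84*k**2 + 107*k + 53)*factorial(k + 1)/((k + 2)*(k + 3)) ≠ 0.

s_(k+1) = 2**(k + 1)*(k + 2)*(2*k**2 + 8*k + 7)*factorial(k + 2)/(k + 3)
s_(k+1) − s_k = 2**k*(4*k**5 + 38*k**4 + 146*k**3 + 285*k**2 + 280*k + 109)*factorial(k + 1)/((k + 2)*(k + 3))
(s_(k+1) − s_k) − t_k = -2**k*(4*k**4 + 30*k**3 + 84*k**2 + 107*k + 53)*factorial(k + 1)/((k + 2)*(k + 3))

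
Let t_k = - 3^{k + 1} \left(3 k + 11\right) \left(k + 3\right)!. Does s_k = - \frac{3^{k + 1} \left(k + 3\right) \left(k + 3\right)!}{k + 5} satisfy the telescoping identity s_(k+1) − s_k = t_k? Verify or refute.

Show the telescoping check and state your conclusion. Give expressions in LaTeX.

Invalid: residual \frac{6 \cdot 3^{k} \left(3 k^{2} + 26 k + 54\right) \left(k + 3\right)!}{\left(k + 5\right) \left(k + 6\right)} ≠ 0.

s_(k+1) = -3**(k + 2)*(k + 4)*factorial(k + 4)/(k + 6)
s_(k+1) − s_k = -3**(k + 1)*(3*k**3 + 38*k**2 + 159*k + 222)*factorial(k + 3)/((k + 5)*(k + 6))
(s_(k+1) − s_k) − t_k = 6*3**k*(3*k**2 + 26*k + 54)*factorial(k + 3)/((k + 5)*(k + 6))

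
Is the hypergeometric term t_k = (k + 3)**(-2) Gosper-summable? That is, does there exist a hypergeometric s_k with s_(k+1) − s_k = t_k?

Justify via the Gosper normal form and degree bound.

No. Not Gosper-summable.

r(k) = (k + 3)**2/(k + 4)**2 after simplifying.
So A=k**2 + 6*k + 9 and B=k**2 + 8*k + 16, with C=1.
Set up (k**2 + 6*k + 9)·f(k+1) − (k**2 + 6*k + 9)·f(k) − (1) = 0.
From deg A=2, deg B=2, deg C=0: d=0.
Generic f = c0 gives residual -1; -1 = 0 cannot hold, so t_k is not Gosper-summable.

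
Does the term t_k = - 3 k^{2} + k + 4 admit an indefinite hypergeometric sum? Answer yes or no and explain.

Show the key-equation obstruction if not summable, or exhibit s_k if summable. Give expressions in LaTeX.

r(k) = (k - 3*(k + 1)**2 + 5)/(-3*k**2 + k + 4) after simplifying.
So A=1 and B=1, with C=k**2 - k/3 - 4/3.
Key eq: (1)·f(k+1) = (1)·f(k) + (k**2 - k/3 - 4/3).
Degrees (0,0,2) ⇒ d ≤ 3.
Solving with deg f ≤ 3: f(k) = k*(k - 3)*(k + 1)/3.
So s_k = (B(k−1)f/C)·t_k = (k*(k - 3)/(3*k - 4))·t_k = k*(-k**2 + 2*k + 3).
Check: Δs_k = -3*k**2 + k + 4. ✓

Yes. s_k = k \left(- k^{2} + 2 k + 3\right).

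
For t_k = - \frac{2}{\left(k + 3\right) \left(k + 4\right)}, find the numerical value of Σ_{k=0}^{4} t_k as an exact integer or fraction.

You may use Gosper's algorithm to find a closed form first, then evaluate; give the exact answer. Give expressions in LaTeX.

Ratio r(k) = (k + 3)/(k + 5).
Gosper form: A/B · C(k+1)/C(k) with A=k + 3, B=k + 5, C=1.
Need (k + 3)·f(k+1) − (k + 4)·f(k) = 1.
From deg A=1, deg B=1, deg C=0: d=1.
Coefficient equations give f(k) = k/3.
Then R = B(k−1)f/C = k*(k + 4)/3, so s_k = R(k)·t_k = -2*k/(3*k + 9).
Δs = -2/(k**2 + 7*k + 12), as required.
Evaluate s at k=5 and k=0: -5/12 and 0; difference -5/12.

Σ = -5/12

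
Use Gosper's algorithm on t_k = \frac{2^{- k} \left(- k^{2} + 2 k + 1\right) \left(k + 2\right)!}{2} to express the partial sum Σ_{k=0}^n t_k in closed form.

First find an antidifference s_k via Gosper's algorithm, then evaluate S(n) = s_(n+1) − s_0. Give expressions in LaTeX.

Ratio r(k) = (k + 3)*(2*k - (k + 1)**2 + 3)/(2*(-k**2 + 2*k + 1)).
Take A(k)=k/2 + 3/2, B(k)=1, C(k)=k**2 - 2*k - 1.
Need (k/2 + 3/2)·f(k+1) − (1)·f(k) = k**2 - 2*k - 1.
deg f ≤ 1 (via 1,0,2).
Solve for f: f(k) = 2*(k - 4) (degree 1 ≤ 1).
So s_k = (B(k−1)f/C)·t_k = (2*(k - 4)/(k**2 - 2*k - 1))·t_k = -(k - 4)*factorial(k + 2)/2**k.
Δs = (-k**2 + 2*k + 1)*factorial(k + 2)/(2*2**k), as required.
Σ_(k=0)^n t_k = s_(n+1) − s_(0) = (-2**(-n - 1)*(n - 3)*factorial(n + 3)) − (8), i.e. -8 - n*factorial(n + 3)/(2*2**n) + 3*factorial(n + 3)/(2*2**n).

S(n) = -8 - \frac{2^{- n} n \left(n + 3\right)!}{2} + \frac{3 \cdot 2^{- n} \left(n + 3\right)!}{2}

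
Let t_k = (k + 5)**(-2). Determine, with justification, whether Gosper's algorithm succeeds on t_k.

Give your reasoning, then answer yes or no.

No — the linear system for f has no solution.

t_(k+1)/t_k = (k + 5)**2/(k + 6)**2.
Factor: A=k**2 + 10*k + 25; B=k**2 + 12*k + 36; C=1.
Key eq: (k**2 + 10*k + 25)·f(k+1) = (k**2 + 10*k + 25)·f(k) + (1).
deg f ≤ 0 (via 2,2,0).
Generic f = c0 gives residual -1; -1 = 0 cannot hold, so t_k is not Gosper-summable.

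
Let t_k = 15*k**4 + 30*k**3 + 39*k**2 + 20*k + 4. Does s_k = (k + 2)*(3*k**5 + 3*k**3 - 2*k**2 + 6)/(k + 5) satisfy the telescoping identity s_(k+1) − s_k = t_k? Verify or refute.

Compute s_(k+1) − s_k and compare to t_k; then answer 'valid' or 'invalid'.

Invalid: residual 3*(-12*k**5 - 105*k**4 - 186*k**3 - 217*k**2 - 104*k - 14)/(k**2 + 11*k + 30) ≠ 0.

s_(k+1) = (k + 3)*(3*(k + 1)**5 + 3*(k + 1)**3 - 2*(k + 1)**2 + 6)/(k + 6)
s_(k+1) − s_k = (15*k**6 + 159*k**5 + 504*k**4 + 791*k**3 + 743*k**2 + 332*k + 78)/(k**2 + 11*k + 30)
(s_(k+1) − s_k) − t_k = 3*(-12*k**5 - 105*k**4 - 186*k**3 - 217*k**2 - 104*k - 14)/(k**2 + 11*k + 30)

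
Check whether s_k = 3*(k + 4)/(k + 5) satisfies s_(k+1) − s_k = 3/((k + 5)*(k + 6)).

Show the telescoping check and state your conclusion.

Valid — Δs_k = t_k.

s_(k+1) = 3*(k + 5)/(k + 6)
s_(k+1) − s_k = 3/(k**2 + 11*k + 30)
(s_(k+1) − s_k) − t_k = 0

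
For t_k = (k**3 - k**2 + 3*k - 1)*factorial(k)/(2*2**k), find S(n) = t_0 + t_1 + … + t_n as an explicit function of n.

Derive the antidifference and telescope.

Step 1: r(k) = (k + 1)*(3*k + (k + 1)**3 - (k + 1)**2 + 2)/(2*(k**3 - k**2 + 3*k - 1)).
So A=k/2 + 1/2 and B=1, with C=k**3 - k**2 + 3*k - 1.
Set up (k/2 + 1/2)·f(k+1) − (1)·f(k) − (k**3 - k**2 + 3*k - 1) = 0.
Degrees (1,0,3) ⇒ d ≤ 2.
Coefficient equations give f(k) = 2*k*(k - 2).
Certificate R = B(k−1)f/C = 2*k*(k - 2)/(k**3 - k**2 + 3*k - 1) gives s_k = k*(k - 2)*factorial(k)/2**k.
Δs = (k**3 - k**2 + 3*k - 1)*factorial(k)/(2*2**k), as required.
Evaluate: s_(n+1) = 2**(-n - 1)*(n - 1)*(n + 1)*factorial(n + 1); subtract s_(0) = 0 ⇒ S(n) = 2**(-n - 1)*(n - 1)*(n + 1)*factorial(n + 1).

S(n) = 2**(-n - 1)*(n - 1)*(n + 1)*factorial(n + 1)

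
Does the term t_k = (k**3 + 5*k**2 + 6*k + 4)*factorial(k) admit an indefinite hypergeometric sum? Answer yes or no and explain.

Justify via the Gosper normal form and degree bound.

Yes. s_k = k*(k + 3)*factorial(k).

Compute t_(k+1)/t_k: get (k**4 + 9*k**3 + 27*k**2 + 35*k + 16)/(k**3 + 5*k**2 + 6*k + 4).
A = k + 1, B = 1, C = k**3 + 5*k**2 + 6*k + 4.
Solve (k + 1)·f(k+1) − (1)·f(k) = k**3 + 5*k**2 + 6*k + 4.
d = 2 from the (1,0,3) case.
A polynomial solution: f(k) = k*(k + 3).
Get s_k = R·t_k = k*(k + 3)*factorial(k) with R(k) = B(k−1)f(k)/C(k) = k*(k + 3)/(k**3 + 5*k**2 + 6*k + 4).
Δs = (k**3 + 5*k**2 + 6*k + 4)*factorial(k), as required.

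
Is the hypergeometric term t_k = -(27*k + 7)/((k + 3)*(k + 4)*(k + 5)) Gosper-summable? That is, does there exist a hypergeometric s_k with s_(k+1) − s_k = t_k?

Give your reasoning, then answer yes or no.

r(k) = (k + 3)*(27*k + 34)/((k + 6)*(27*k + 7)) after simplifying.
Take A(k)=k + 3, B(k)=k + 6, C(k)=k + 7/27.
Need (k + 3)·f(k+1) − (k + 5)·f(k) = k + 7/27.
Degrees (1,1,1) ⇒ d ≤ 2.
A polynomial solution: f(k) = k*(11*k - 4)/81.
So s_k = (B(k−1)f/C)·t_k = (k*(k + 5)*(11*k - 4)/(3*(27*k + 7)))·t_k = k*(4 - 11*k)/(3*(k + 3)*(k + 4)).
Verify: (-27*k - 7)/(k**3 + 12*k**2 + 47*k + 60) matches t_k.

Yes. s_k = k*(4 - 11*k)/(3*(k + 3)*(k + 4)).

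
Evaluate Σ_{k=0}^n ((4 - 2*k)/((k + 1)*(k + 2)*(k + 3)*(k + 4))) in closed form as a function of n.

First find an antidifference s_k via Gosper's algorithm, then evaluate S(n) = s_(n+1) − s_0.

The ratio is (k - 1)*(k + 1)/((k - 2)*(k + 5)).
Gosper form: A/B · C(k+1)/C(k) with A=k + 1, B=k + 5, C=k - 2.
f must satisfy (k + 1)·f(k+1) − (k + 4)·f(k) = k - 2.
deg f ≤ 3 (via 1,1,1).
A polynomial solution: f(k) = -k*(k**2 + 6*k + 17)/12.
Get s_k = R·t_k = k*(k**2 + 6*k + 17)/(6*(k + 1)*(k + 2)*(k + 3)) with R(k) = B(k−1)f(k)/C(k) = -k*(k + 4)*(k**2 + 6*k + 17)/(12*(k - 2)).
s_(k+1) − s_k = 2*(2 - k)/(k**4 + 10*k**3 + 35*k**2 + 50*k + 24) = t_k.
Evaluate: s_(n+1) = (n**3 + 9*n**2 + 32*n + 24)/(6*(n**3 + 9*n**2 + 26*n + 24)); subtract s_(0) = 0 ⇒ S(n) = (n**3 + 9*n**2 + 32*n + 24)/(6*(n**3 + 9*n**2 + 26*n + 24)).

S(n) = (n**3 + 9*n**2 + 32*n + 24)/(6*(n**3 + 9*n**2 + 26*n + 24))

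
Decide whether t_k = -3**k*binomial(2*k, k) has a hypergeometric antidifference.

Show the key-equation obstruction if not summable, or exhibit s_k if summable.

No — negative degree bound, so no certificate f.

Step 1: r(k) = 6*(2*k + 1)/(k + 1).
A = 12*k + 6, B = k + 1, C = 1.
Key eq: (12*k + 6)·f(k+1) = (k)·f(k) + (1).
Bound: deg f ≤ -1.
deg f ≤ -1 is impossible — no certificate.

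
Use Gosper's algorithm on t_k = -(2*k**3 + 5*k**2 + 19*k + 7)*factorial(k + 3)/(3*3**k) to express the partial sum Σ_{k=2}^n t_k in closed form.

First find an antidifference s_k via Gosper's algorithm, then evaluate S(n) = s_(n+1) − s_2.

The ratio is (2*k**4 + 19*k**3 + 79*k**2 + 173*k + 132)/(3*(2*k**3 + 5*k**2 + 19*k + 7)).
So A=k/3 + 4/3 and B=1, with C=k**3 + 5*k**2/2 + 19*k/2 + 7/2.
Key eq: (k/3 + 4/3)·f(k+1) = (1)·f(k) + (k**3 + 5*k**2/2 + 19*k/2 + 7/2).
deg f ≤ 2 (via 1,0,3).
Solve for f: f(k) = 3*(2*k**2 - k + 3)/2 (degree 2 ≤ 2).
So s_k = (B(k−1)f/C)·t_k = (3*(2*k**2 - k + 3)/(2*k**3 + 5*k**2 + 19*k + 7))·t_k = -(2*k**2 - k + 3)*factorial(k + 3)/3**k.
Δs = -(2*k**3 + 5*k**2 + 19*k + 7)*factorial(k + 3)/(3*3**k), as required.
s_(n+1) = -3**(-n - 1)*(2*n**2 + 3*n + 4)*factorial(n + 4) and s_(2) = -120, so S(n) = (360*3**n - 2*n**6*factorial(n) - 23*n**5*factorial(n) - 104*n**4*factorial(n) - 245*n**3*factorial(n) - 338*n**2*factorial(n) - 272*n*factorial(n) - 96*factorial(n))/(3*3**n).

S(n) = (360*3**n - 2*n**6*factorial(n) - 23*n**5*factorial(n) - 104*n**4*factorial(n) - 245*n**3*factorial(n) - 338*n**2*factorial(n) - 272*n*factorial(n) - 96*factorial(n))/(3*3**n)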